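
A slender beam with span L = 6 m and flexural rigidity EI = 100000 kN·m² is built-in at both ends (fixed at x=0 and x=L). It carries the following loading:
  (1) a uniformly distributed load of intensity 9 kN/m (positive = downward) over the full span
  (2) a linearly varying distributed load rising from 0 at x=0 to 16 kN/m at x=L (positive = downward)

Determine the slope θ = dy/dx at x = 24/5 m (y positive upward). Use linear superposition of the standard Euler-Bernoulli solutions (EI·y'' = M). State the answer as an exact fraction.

Load 1 — uniform load w=9 kN/m over full span:
  θ_1 = -wx(L-x)(L-2x)/(12EI) = -9·(24/5)·(6-(24/5))·(6-2·(24/5))/(12·100000) = 243/1562500 rad
Load 2 — triangular load w₀=16 kN/m (0→w₀ over full span):
  θ_2 = -w₀(2x(L-x)(L-2x)(x+2L)+x²(L-x)²)/(120LEI) = -16·(2·(24/5)·(6-(24/5))·(6-2·(24/5))·((24/5)+2·6)+(24/5)²·(6-(24/5))²)/(120·6·100000) = 288/1953125 rad
Superposition: θ = Σ θ_i = 2367/7812500 rad ≈ 0.000303 rad

θ(24/5) = 2367/7812500 rad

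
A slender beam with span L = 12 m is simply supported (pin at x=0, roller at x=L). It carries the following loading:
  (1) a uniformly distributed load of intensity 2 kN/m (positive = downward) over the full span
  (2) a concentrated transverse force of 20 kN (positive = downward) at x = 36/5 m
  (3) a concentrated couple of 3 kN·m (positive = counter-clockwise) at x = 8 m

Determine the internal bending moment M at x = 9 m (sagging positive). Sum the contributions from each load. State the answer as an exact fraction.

Load 1 — uniform load w=2 kN/m over full span:
  M_1 = wx(L-x)/2 = 2·9·(12-9)/2 = 27 kN·m
Load 2 — point force P=20 kN at a=36/5 m (b=L-a=24/5):
  M_2 = Pa(L-x)/L  [x>a] = 20·(36/5)·(12-9)/12 = 36 kN·m
Load 3 — applied couple M₀=3 kN·m at a=8 m (b=L-a=4):
  M_3 = M₀x/L - M₀  [x>a] = 3·9/12 - 3 = -3/4 kN·m
Superposition: M = Σ M_i = 249/4 kN·m ≈ 62.250000 kN·m

M(9) = 249/4 kN·m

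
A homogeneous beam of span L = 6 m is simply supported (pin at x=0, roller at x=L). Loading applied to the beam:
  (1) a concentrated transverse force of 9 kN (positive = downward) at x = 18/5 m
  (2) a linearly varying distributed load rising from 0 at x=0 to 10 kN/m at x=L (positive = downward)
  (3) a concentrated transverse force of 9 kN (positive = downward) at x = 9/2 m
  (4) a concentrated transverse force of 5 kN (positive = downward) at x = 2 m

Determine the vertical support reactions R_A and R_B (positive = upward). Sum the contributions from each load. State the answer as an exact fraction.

Load 1 — point force P=9 kN at a=18/5 m (b=L-a=12/5):
  R_A = Pb/L = 9·(12/5)/6 = 18/5 kN
  R_B = Pa/L = 9·(18/5)/6 = 27/5 kN
Load 2 — triangular load w₀=10 kN/m (0→w₀ over full span):
  R_A = w₀L/6 = 10·6/6 = 10 kN
  R_B = w₀L/3 = 10·6/3 = 20 kN
Load 3 — point force P=9 kN at a=9/2 m (b=L-a=3/2):
  R_A = Pb/L = 9·(3/2)/6 = 9/4 kN
  R_B = Pa/L = 9·(9/2)/6 = 27/4 kN
Load 4 — point force P=5 kN at a=2 m (b=L-a=4):
  R_A = Pb/L = 5·4/6 = 10/3 kN
  R_B = Pa/L = 5·2/6 = 5/3 kN
Superposition: R_A = 1151/60 kN, R_B = 2029/60 kN

R_A = 1151/60 kN, R_B = 2029/60 kN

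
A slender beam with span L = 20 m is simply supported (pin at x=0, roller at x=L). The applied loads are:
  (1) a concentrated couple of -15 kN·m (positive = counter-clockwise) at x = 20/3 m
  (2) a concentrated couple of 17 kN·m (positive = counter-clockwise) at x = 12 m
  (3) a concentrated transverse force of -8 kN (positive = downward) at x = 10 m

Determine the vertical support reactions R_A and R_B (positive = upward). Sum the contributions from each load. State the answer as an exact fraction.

Load 1 — applied couple M₀=-15 kN·m at a=20/3 m (b=L-a=40/3):
  R_A = M₀/L = (-15)/20 = -3/4 kN
  R_B = -M₀/L = -(-15)/20 = 3/4 kN
Load 2 — applied couple M₀=17 kN·m at a=12 m (b=L-a=8):
  R_A = M₀/L = 17/20 kN
  R_B = -M₀/L = -17/20 kN
Load 3 — point force P=-8 kN at a=10 m (b=L-a=10):
  R_A = Pb/L = (-8)·10/20 = -4 kN
  R_B = Pa/L = (-8)·10/20 = -4 kN
Superposition: R_A = -39/10 kN, R_B = -41/10 kN

R_A = -39/10 kN, R_B = -41/10 kN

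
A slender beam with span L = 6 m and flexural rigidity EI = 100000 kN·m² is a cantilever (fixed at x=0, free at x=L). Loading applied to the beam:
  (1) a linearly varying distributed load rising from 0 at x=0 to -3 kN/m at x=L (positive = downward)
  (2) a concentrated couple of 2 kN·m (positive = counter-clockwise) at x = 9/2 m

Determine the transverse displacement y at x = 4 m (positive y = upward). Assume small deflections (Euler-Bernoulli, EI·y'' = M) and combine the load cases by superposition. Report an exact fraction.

y(4) = 199/93750 m

Load 1 — triangular load w₀=-3 kN/m (0→w₀ over full span):
  y_1 = (w₀Lx³/12-w₀L²x²/6-w₀x⁵/(120L))/EI = ((-3)·6·4³/12-(-3)·6²·4²/6-(-3)·4⁵/(120·6))/100000 = 92/46875 m
Load 2 — applied couple M₀=2 kN·m at a=9/2 m (b=L-a=3/2):
  y_2 = M₀x²/(2EI)  [x≤a] = 2·4²/(2·100000) = 1/6250 m
Superposition: y = Σ y_i = 199/93750 m ≈ 0.002123 m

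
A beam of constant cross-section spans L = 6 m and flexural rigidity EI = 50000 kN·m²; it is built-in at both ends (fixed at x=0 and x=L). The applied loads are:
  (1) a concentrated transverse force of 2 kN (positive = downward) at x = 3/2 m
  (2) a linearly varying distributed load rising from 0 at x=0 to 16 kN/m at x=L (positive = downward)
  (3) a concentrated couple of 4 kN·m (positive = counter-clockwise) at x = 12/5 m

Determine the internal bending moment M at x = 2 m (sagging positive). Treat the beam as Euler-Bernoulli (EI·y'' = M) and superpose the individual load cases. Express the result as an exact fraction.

M(2) = 29419/3600 kN·m

Load 1 — point force P=2 kN at a=3/2 m (b=L-a=9/2):
  M_1 = Pa²(a+3b)(L-x)/L³ - Pa²b/L²  [x>a] = 2·(3/2)²·((3/2)+3·(9/2))·(6-2)/6³ - 2·(3/2)²·(9/2)/6² = 11/16 kN·m
Load 2 — triangular load w₀=16 kN/m (0→w₀ over full span):
  M_2 = 3w₀Lx/20 - w₀L²/30 - w₀x³/(6L) = 3·16·6·2/20 - 16·6²/30 - 16·2³/(6·6) = 272/45 kN·m
Load 3 — applied couple M₀=4 kN·m at a=12/5 m (b=L-a=18/5):
  M_3 = R_Ax - M_A  [x≤a] with R_A=24/25, M_A=12/25 = (24/25)·2 - (12/25) = 36/25 kN·m
Superposition: M = Σ M_i = 29419/3600 kN·m ≈ 8.171944 kN·m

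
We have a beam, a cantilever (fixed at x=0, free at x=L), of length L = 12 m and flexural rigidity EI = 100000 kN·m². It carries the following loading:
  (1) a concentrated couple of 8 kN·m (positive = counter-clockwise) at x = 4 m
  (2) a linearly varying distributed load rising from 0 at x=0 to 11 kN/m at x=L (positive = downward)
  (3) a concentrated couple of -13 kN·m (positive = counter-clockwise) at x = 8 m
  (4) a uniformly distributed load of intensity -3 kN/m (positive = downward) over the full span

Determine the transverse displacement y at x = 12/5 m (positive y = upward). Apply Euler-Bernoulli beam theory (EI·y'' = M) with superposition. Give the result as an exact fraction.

y(12/5) = -1641213/195312500 m

Load 1 — applied couple M₀=8 kN·m at a=4 m (b=L-a=8):
  y_1 = M₀x²/(2EI)  [x≤a] = 8·(12/5)²/(2·100000) = 18/78125 m
Load 2 — triangular load w₀=11 kN/m (0→w₀ over full span):
  y_2 = (w₀Lx³/12-w₀L²x²/6-w₀x⁵/(120L))/EI = (11·12·(12/5)³/12-11·12²·(12/5)²/6-11·(12/5)⁵/(120·12))/100000 = -668547/48828125 m
Load 3 — applied couple M₀=-13 kN·m at a=8 m (b=L-a=4):
  y_3 = M₀x²/(2EI)  [x≤a] = (-13)·(12/5)²/(2·100000) = -117/312500 m
Load 4 — uniform load w=-3 kN/m over full span:
  y_4 = -wx²(x²-4Lx+6L²)/(24EI) = -(-3)·(12/5)²·((12/5)²-4·12·(12/5)+6·12²)/(24·100000) = 10611/1953125 m
Superposition: y = Σ y_i = -1641213/195312500 m ≈ -0.008403 m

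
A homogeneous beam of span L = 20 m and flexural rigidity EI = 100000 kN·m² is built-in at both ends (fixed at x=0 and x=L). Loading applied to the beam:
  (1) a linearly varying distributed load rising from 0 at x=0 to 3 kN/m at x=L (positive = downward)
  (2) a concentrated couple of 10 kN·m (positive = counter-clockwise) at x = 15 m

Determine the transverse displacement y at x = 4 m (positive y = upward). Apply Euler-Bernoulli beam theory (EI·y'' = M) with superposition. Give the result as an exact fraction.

y(4) = -6107/2500000 m

Load 1 — triangular load w₀=3 kN/m (0→w₀ over full span):
  y_1 = -w₀x²(L-x)²(x+2L)/(120LEI) = -3·4²·(20-4)²·(4+2·20)/(120·20·100000) = -176/78125 m
Load 2 — applied couple M₀=10 kN·m at a=15 m (b=L-a=5):
  y_2 = (R_Ax³/6 - M_Ax²/2)/EI  [x≤a] with R_A=9/16, M_A=25/8 = ((9/16)·4³/6 - (25/8)·4²/2)/100000 = -19/100000 m
Superposition: y = Σ y_i = -6107/2500000 m ≈ -0.002443 m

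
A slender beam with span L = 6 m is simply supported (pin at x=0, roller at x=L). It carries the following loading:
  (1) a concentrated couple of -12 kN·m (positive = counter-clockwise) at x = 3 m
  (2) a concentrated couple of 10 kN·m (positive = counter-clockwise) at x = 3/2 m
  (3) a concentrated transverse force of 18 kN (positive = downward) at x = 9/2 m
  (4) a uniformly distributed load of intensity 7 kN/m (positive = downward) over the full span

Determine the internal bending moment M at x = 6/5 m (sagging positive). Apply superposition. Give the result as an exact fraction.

Load 1 — applied couple M₀=-12 kN·m at a=3 m (b=L-a=3):
  M_1 = M₀x/L  [x≤a] = (-12)·(6/5)/6 = -12/5 kN·m
Load 2 — applied couple M₀=10 kN·m at a=3/2 m (b=L-a=9/2):
  M_2 = M₀x/L  [x≤a] = 10·(6/5)/6 = 2 kN·m
Load 3 — point force P=18 kN at a=9/2 m (b=L-a=3/2):
  M_3 = Pbx/L  [x≤a] = 18·(3/2)·(6/5)/6 = 27/5 kN·m
Load 4 — uniform load w=7 kN/m over full span:
  M_4 = wx(L-x)/2 = 7·(6/5)·(6-(6/5))/2 = 504/25 kN·m
Superposition: M = Σ M_i = 629/25 kN·m ≈ 25.160000 kN·m

M(6/5) = 629/25 kN·m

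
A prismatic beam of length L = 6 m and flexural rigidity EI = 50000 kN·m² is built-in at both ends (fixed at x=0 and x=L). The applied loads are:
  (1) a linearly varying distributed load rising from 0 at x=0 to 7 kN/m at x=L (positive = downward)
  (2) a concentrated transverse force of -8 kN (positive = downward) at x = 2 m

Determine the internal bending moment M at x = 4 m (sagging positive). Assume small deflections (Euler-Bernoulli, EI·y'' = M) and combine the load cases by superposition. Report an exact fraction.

M(4) = 508/135 kN·m

Load 1 — triangular load w₀=7 kN/m (0→w₀ over full span):
  M_1 = 3w₀Lx/20 - w₀L²/30 - w₀x³/(6L) = 3·7·6·4/20 - 7·6²/30 - 7·4³/(6·6) = 196/45 kN·m
Load 2 — point force P=-8 kN at a=2 m (b=L-a=4):
  M_2 = Pa²(a+3b)(L-x)/L³ - Pa²b/L²  [x>a] = (-8)·2²·(2+3·4)·(6-4)/6³ - (-8)·2²·4/6² = -16/27 kN·m
Superposition: M = Σ M_i = 508/135 kN·m ≈ 3.762963 kN·m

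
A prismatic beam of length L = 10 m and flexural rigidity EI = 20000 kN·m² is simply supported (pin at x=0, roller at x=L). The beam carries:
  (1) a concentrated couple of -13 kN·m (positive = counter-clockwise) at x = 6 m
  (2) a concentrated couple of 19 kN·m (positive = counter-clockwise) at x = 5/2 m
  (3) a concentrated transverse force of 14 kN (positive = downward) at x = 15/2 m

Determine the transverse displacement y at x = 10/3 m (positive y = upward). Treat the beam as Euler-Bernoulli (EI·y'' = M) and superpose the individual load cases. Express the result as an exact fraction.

Load 1 — applied couple M₀=-13 kN·m at a=6 m (b=L-a=4):
  y_1 = (M₀x³/(6L)+C₁x)/EI  [x≤a] with C₁=M₀(3b²-L²)/(6L)=169/15 = ((-13)·(10/3)³/(6·10)+(169/15)·(10/3))/20000 = 299/202500 m
Load 2 — applied couple M₀=19 kN·m at a=5/2 m (b=L-a=15/2):
  y_2 = (M₀x³/(6L)-M₀(x-a)²/2+C₁x)/EI  [x>a] with C₁=M₀(3b²-L²)/(6L)=1045/48 = (19·(10/3)³/(6·10)-19·((10/3)-(5/2))²/2+(1045/48)·(10/3))/20000 = 1007/259200 m
Load 3 — point force P=14 kN at a=15/2 m (b=L-a=5/2):
  y_3 = -Pbx(L²-b²-x²)/(6LEI)  [x≤a] = -14·(5/2)·(10/3)·(10²-(5/2)²-(10/3)²)/(6·10·20000) = -833/103680 m
Superposition: y = Σ y_i = -34639/12960000 m ≈ -0.002673 m

y(10/3) = -34639/12960000 m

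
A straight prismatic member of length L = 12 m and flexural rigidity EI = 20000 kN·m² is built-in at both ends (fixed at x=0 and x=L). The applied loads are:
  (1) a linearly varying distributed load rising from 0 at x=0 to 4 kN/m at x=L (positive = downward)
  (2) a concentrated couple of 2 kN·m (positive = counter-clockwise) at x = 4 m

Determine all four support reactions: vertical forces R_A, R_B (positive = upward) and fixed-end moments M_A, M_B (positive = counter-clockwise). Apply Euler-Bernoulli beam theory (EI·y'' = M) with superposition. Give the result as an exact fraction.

R_A = 334/45 kN, M_A = 96/5 kN·m, R_B = 746/45 kN, M_B = -422/15 kN·m

Load 1 — triangular load w₀=4 kN/m (0→w₀ over full span):
  R_A = 3w₀L/20 = 3·4·12/20 = 36/5 kN
  M_A = w₀L²/30 = 4·12²/30 = 96/5 kN·m
  R_B = 7w₀L/20 = 7·4·12/20 = 84/5 kN
  M_B = -w₀L²/20 = -4·12²/20 = -144/5 kN·m
Load 2 — applied couple M₀=2 kN·m at a=4 m (b=L-a=8):
  R_A = 6M₀ab/L³ = 6·2·4·8/12³ = 2/9 kN
  M_A = M₀b(2a-b)/L² = 2·8·(2·4-8)/12² = 0 kN·m
  R_B = -6M₀ab/L³ = -6·2·4·8/12³ = -2/9 kN
  M_B = M₀a(2b-a)/L² = 2·4·(2·8-4)/12² = 2/3 kN·m
Superposition: R_A = 334/45 kN, M_A = 96/5 kN·m, R_B = 746/45 kN, M_B = -422/15 kN·m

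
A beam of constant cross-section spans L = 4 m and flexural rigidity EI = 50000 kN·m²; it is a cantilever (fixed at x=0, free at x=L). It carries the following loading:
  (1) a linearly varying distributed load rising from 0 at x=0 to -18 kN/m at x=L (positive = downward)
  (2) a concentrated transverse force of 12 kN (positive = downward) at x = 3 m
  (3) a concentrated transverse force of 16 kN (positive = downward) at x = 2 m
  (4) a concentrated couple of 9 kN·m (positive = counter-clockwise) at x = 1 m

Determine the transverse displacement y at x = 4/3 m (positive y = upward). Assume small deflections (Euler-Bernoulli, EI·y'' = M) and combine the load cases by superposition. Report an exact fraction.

y(4/3) = 23803/40500000 m

Load 1 — triangular load w₀=-18 kN/m (0→w₀ over full span):
  y_1 = (w₀Lx³/12-w₀L²x²/6-w₀x⁵/(120L))/EI = ((-18)·4·(4/3)³/12-(-18)·4²·(4/3)²/6-(-18)·(4/3)⁵/(120·4))/50000 = 1804/1265625 m
Load 2 — point force P=12 kN at a=3 m (b=L-a=1):
  y_2 = -Px²(3a-x)/(6EI)  [x≤a] = -12·(4/3)²·(3·3-(4/3))/(6·50000) = -46/84375 m
Load 3 — point force P=16 kN at a=2 m (b=L-a=2):
  y_3 = -Px²(3a-x)/(6EI)  [x≤a] = -16·(4/3)²·(3·2-(4/3))/(6·50000) = -112/253125 m
Load 4 — applied couple M₀=9 kN·m at a=1 m (b=L-a=3):
  y_4 = M₀a(2x-a)/(2EI)  [x>a] = 9·1·(2·(4/3)-1)/(2·50000) = 3/20000 m
Superposition: y = Σ y_i = 23803/40500000 m ≈ 0.000588 m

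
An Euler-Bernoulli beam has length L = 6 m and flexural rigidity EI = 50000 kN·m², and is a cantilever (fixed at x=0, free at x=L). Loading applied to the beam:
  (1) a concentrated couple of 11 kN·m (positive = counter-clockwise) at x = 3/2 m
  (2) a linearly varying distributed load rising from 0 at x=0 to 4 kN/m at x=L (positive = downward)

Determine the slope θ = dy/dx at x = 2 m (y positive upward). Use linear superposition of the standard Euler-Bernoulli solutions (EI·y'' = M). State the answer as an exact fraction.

θ(2) = -1007/900000 rad

Load 1 — applied couple M₀=11 kN·m at a=3/2 m (b=L-a=9/2):
  θ_1 = M₀a/EI  [x>a] = 11·(3/2)/50000 = 33/100000 rad
Load 2 — triangular load w₀=4 kN/m (0→w₀ over full span):
  θ_2 = (w₀Lx²/4-w₀L²x/3-w₀x⁴/(24L))/EI = (4·6·2²/4-4·6²·2/3-4·2⁴/(24·6))/50000 = -163/112500 rad
Superposition: θ = Σ θ_i = -1007/900000 rad ≈ -0.001119 rad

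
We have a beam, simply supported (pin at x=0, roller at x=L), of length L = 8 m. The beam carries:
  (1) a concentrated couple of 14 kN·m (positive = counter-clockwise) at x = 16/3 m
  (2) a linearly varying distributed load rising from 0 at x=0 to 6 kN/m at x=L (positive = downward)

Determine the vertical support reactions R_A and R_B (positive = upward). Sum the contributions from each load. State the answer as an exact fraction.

R_A = 39/4 kN, R_B = 57/4 kN

Load 1 — applied couple M₀=14 kN·m at a=16/3 m (b=L-a=8/3):
  R_A = M₀/L = 14/8 = 7/4 kN
  R_B = -M₀/L = -14/8 = -7/4 kN
Load 2 — triangular load w₀=6 kN/m (0→w₀ over full span):
  R_A = w₀L/6 = 6·8/6 = 8 kN
  R_B = w₀L/3 = 6·8/3 = 16 kN
Superposition: R_A = 39/4 kN, R_B = 57/4 kN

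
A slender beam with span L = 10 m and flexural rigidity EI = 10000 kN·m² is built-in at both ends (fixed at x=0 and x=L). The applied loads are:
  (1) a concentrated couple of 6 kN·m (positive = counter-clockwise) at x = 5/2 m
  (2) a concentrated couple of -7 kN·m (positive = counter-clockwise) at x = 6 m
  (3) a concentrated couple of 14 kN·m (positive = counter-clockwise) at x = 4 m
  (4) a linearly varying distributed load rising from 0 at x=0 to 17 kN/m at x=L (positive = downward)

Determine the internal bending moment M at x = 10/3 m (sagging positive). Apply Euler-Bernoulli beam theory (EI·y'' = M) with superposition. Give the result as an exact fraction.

M(10/3) = 309979/16200 kN·m

Load 1 — applied couple M₀=6 kN·m at a=5/2 m (b=L-a=15/2):
  M_1 = R_Ax - M_A - M₀  [x>a] with R_A=27/40, M_A=-9/8 = (27/40)·(10/3) - (-9/8) - 6 = -21/8 kN·m
Load 2 — applied couple M₀=-7 kN·m at a=6 m (b=L-a=4):
  M_2 = R_Ax - M_A  [x≤a] with R_A=-126/125, M_A=-56/25 = (-126/125)·(10/3) - (-56/25) = -28/25 kN·m
Load 3 — applied couple M₀=14 kN·m at a=4 m (b=L-a=6):
  M_3 = R_Ax - M_A  [x≤a] with R_A=252/125, M_A=42/25 = (252/125)·(10/3) - (42/25) = 126/25 kN·m
Load 4 — triangular load w₀=17 kN/m (0→w₀ over full span):
  M_4 = 3w₀Lx/20 - w₀L²/30 - w₀x³/(6L) = 3·17·10·(10/3)/20 - 17·10²/30 - 17·(10/3)³/(6·10) = 1445/81 kN·m
Superposition: M = Σ M_i = 309979/16200 kN·m ≈ 19.134506 kN·m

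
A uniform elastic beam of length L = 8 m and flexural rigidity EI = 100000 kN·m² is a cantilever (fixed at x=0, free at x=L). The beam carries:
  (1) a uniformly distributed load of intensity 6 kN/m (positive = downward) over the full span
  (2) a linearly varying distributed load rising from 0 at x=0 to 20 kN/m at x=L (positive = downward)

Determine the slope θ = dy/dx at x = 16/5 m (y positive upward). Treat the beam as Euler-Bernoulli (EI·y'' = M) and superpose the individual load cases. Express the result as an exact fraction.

Load 1 — uniform load w=6 kN/m over full span:
  θ_1 = -wx(x²-3Lx+3L²)/(6EI) = -6·(16/5)·((16/5)²-3·8·(16/5)+3·8²)/(6·100000) = -1568/390625 rad
Load 2 — triangular load w₀=20 kN/m (0→w₀ over full span):
  θ_2 = (w₀Lx²/4-w₀L²x/3-w₀x⁴/(24L))/EI = (20·8·(16/5)²/4-20·8²·(16/5)/3-20·(16/5)⁴/(24·8))/100000 = -3776/390625 rad
Superposition: θ = Σ θ_i = -5344/390625 rad ≈ -0.013681 rad

θ(16/5) = -5344/390625 rad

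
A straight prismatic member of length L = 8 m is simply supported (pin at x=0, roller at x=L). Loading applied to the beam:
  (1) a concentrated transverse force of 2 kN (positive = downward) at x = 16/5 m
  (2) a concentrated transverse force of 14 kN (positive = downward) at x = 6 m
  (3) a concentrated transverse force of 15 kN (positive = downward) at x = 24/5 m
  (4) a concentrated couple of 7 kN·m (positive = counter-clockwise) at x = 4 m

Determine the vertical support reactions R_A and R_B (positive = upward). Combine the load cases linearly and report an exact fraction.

Load 1 — point force P=2 kN at a=16/5 m (b=L-a=24/5):
  R_A = Pb/L = 2·(24/5)/8 = 6/5 kN
  R_B = Pa/L = 2·(16/5)/8 = 4/5 kN
Load 2 — point force P=14 kN at a=6 m (b=L-a=2):
  R_A = Pb/L = 14·2/8 = 7/2 kN
  R_B = Pa/L = 14·6/8 = 21/2 kN
Load 3 — point force P=15 kN at a=24/5 m (b=L-a=16/5):
  R_A = Pb/L = 15·(16/5)/8 = 6 kN
  R_B = Pa/L = 15·(24/5)/8 = 9 kN
Load 4 — applied couple M₀=7 kN·m at a=4 m (b=L-a=4):
  R_A = M₀/L = 7/8 kN
  R_B = -M₀/L = -7/8 kN
Superposition: R_A = 463/40 kN, R_B = 777/40 kN

R_A = 463/40 kN, R_B = 777/40 kN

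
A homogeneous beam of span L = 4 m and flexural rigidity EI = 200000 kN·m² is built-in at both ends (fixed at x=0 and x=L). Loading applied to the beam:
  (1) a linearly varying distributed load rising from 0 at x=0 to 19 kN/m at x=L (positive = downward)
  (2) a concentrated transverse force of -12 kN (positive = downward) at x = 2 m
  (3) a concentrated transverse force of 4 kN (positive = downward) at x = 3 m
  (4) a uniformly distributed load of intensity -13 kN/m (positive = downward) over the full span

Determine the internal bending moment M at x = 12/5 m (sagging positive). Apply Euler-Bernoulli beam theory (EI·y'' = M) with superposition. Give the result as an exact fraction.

M(12/5) = -2097/500 kN·m

Load 1 — triangular load w₀=19 kN/m (0→w₀ over full span):
  M_1 = 3w₀Lx/20 - w₀L²/30 - w₀x³/(6L) = 3·19·4·(12/5)/20 - 19·4²/30 - 19·(12/5)³/(6·4) = 2356/375 kN·m
Load 2 — point force P=-12 kN at a=2 m (b=L-a=2):
  M_2 = Pa²(a+3b)(L-x)/L³ - Pa²b/L²  [x>a] = (-12)·2²·(2+3·2)·(4-(12/5))/4³ - (-12)·2²·2/4² = -18/5 kN·m
Load 3 — point force P=4 kN at a=3 m (b=L-a=1):
  M_3 = Pb²(3a+b)x/L³ - Pab²/L²  [x≤a] = 4·1²·(3·3+1)·(12/5)/4³ - 4·3·1²/4² = 3/4 kN·m
Load 4 — uniform load w=-13 kN/m over full span:
  M_4 = wLx/2 - wL²/12 - wx²/2 = (-13)·4·(12/5)/2 - (-13)·4²/12 - (-13)·(12/5)²/2 = -572/75 kN·m
Superposition: M = Σ M_i = -2097/500 kN·m ≈ -4.194000 kN·m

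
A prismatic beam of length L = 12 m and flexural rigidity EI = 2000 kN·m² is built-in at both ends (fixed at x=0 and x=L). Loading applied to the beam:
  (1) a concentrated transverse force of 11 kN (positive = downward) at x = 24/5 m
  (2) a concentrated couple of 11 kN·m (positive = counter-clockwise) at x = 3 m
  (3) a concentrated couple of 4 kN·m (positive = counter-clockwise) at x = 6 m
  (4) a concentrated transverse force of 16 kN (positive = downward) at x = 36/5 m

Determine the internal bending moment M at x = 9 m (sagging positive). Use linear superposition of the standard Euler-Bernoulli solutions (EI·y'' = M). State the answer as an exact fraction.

Load 1 — point force P=11 kN at a=24/5 m (b=L-a=36/5):
  M_1 = Pa²(a+3b)(L-x)/L³ - Pa²b/L²  [x>a] = 11·(24/5)²·((24/5)+3·(36/5))·(12-9)/12³ - 11·(24/5)²·(36/5)/12² = -132/125 kN·m
Load 2 — applied couple M₀=11 kN·m at a=3 m (b=L-a=9):
  M_2 = R_Ax - M_A - M₀  [x>a] with R_A=33/32, M_A=-33/16 = (33/32)·9 - (-33/16) - 11 = 11/32 kN·m
Load 3 — applied couple M₀=4 kN·m at a=6 m (b=L-a=6):
  M_3 = R_Ax - M_A - M₀  [x>a] with R_A=1/2, M_A=1 = (1/2)·9 - 1 - 4 = -1/2 kN·m
Load 4 — point force P=16 kN at a=36/5 m (b=L-a=24/5):
  M_4 = Pa²(a+3b)(L-x)/L³ - Pa²b/L²  [x>a] = 16·(36/5)²·((36/5)+3·(24/5))·(12-9)/12³ - 16·(36/5)²·(24/5)/12² = 432/125 kN·m
Superposition: M = Σ M_i = 359/160 kN·m ≈ 2.243750 kN·m

M(9) = 359/160 kN·m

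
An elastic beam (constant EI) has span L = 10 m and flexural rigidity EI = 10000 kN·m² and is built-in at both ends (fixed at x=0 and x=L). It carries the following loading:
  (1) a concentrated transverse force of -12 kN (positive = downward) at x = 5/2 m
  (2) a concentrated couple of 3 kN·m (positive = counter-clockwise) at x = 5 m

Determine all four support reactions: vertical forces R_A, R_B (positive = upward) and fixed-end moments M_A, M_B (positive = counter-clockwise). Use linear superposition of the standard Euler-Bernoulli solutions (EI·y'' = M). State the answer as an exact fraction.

Load 1 — point force P=-12 kN at a=5/2 m (b=L-a=15/2):
  R_A = Pb²(3a+b)/L³ = (-12)·(15/2)²·(3·(5/2)+(15/2))/10³ = -81/8 kN
  M_A = Pab²/L² = (-12)·(5/2)·(15/2)²/10² = -135/8 kN·m
  R_B = Pa²(a+3b)/L³ = (-12)·(5/2)²·((5/2)+3·(15/2))/10³ = -15/8 kN
  M_B = -Pa²b/L² = -(-12)·(5/2)²·(15/2)/10² = 45/8 kN·m
Load 2 — applied couple M₀=3 kN·m at a=5 m (b=L-a=5):
  R_A = 6M₀ab/L³ = 6·3·5·5/10³ = 9/20 kN
  M_A = M₀b(2a-b)/L² = 3·5·(2·5-5)/10² = 3/4 kN·m
  R_B = -6M₀ab/L³ = -6·3·5·5/10³ = -9/20 kN
  M_B = M₀a(2b-a)/L² = 3·5·(2·5-5)/10² = 3/4 kN·m
Superposition: R_A = -387/40 kN, M_A = -129/8 kN·m, R_B = -93/40 kN, M_B = 51/8 kN·m

R_A = -387/40 kN, M_A = -129/8 kN·m, R_B = -93/40 kN, M_B = 51/8 kN·m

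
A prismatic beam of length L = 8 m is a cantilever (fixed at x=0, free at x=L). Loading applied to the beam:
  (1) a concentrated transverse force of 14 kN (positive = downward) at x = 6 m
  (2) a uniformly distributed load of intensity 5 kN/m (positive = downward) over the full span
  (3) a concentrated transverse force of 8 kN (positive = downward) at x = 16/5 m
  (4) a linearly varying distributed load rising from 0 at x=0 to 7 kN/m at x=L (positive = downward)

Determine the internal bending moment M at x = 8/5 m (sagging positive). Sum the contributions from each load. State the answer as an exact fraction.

M(8/5) = -105724/375 kN·m

Load 1 — point force P=14 kN at a=6 m (b=L-a=2):
  M_1 = -P(a-x)  [x≤a] = -14·(6-(8/5)) = -308/5 kN·m
Load 2 — uniform load w=5 kN/m over full span:
  M_2 = -w(L-x)²/2 = -5·(8-(8/5))²/2 = -512/5 kN·m
Load 3 — point force P=8 kN at a=16/5 m (b=L-a=24/5):
  M_3 = -P(a-x)  [x≤a] = -8·((16/5)-(8/5)) = -64/5 kN·m
Load 4 — triangular load w₀=7 kN/m (0→w₀ over full span):
  M_4 = w₀Lx/2 - w₀L²/3 - w₀x³/(6L) = 7·8·(8/5)/2 - 7·8²/3 - 7·(8/5)³/(6·8) = -39424/375 kN·m
Superposition: M = Σ M_i = -105724/375 kN·m ≈ -281.930667 kN·m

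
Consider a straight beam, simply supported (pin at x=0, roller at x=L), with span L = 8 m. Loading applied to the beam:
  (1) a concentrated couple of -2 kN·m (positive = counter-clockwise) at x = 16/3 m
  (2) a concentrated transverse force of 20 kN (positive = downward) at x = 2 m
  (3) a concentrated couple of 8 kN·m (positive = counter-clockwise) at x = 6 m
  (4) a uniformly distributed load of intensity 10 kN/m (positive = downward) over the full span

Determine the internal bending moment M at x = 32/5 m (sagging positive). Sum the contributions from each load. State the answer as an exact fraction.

M(32/5) = 58 kN·m

Load 1 — applied couple M₀=-2 kN·m at a=16/3 m (b=L-a=8/3):
  M_1 = M₀x/L - M₀  [x>a] = (-2)·(32/5)/8 - (-2) = 2/5 kN·m
Load 2 — point force P=20 kN at a=2 m (b=L-a=6):
  M_2 = Pa(L-x)/L  [x>a] = 20·2·(8-(32/5))/8 = 8 kN·m
Load 3 — applied couple M₀=8 kN·m at a=6 m (b=L-a=2):
  M_3 = M₀x/L - M₀  [x>a] = 8·(32/5)/8 - 8 = -8/5 kN·m
Load 4 — uniform load w=10 kN/m over full span:
  M_4 = wx(L-x)/2 = 10·(32/5)·(8-(32/5))/2 = 256/5 kN·m
Superposition: M = Σ M_i = 58 kN·m ≈ 58.000000 kN·m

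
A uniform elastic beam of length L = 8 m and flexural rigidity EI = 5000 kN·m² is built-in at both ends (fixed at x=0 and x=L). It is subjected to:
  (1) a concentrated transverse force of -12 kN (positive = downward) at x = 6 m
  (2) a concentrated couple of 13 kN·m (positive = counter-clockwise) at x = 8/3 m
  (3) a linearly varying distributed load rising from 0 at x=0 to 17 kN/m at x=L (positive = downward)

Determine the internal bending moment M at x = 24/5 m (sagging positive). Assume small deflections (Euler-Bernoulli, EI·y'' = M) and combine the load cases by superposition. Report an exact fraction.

M(24/5) = 11539/750 kN·m

Load 1 — point force P=-12 kN at a=6 m (b=L-a=2):
  M_1 = Pb²(3a+b)x/L³ - Pab²/L²  [x≤a] = (-12)·2²·(3·6+2)·(24/5)/8³ - (-12)·6·2²/8² = -9/2 kN·m
Load 2 — applied couple M₀=13 kN·m at a=8/3 m (b=L-a=16/3):
  M_2 = R_Ax - M_A - M₀  [x>a] with R_A=13/6, M_A=0 = (13/6)·(24/5) - 0 - 13 = -13/5 kN·m
Load 3 — triangular load w₀=17 kN/m (0→w₀ over full span):
  M_3 = 3w₀Lx/20 - w₀L²/30 - w₀x³/(6L) = 3·17·8·(24/5)/20 - 17·8²/30 - 17·(24/5)³/(6·8) = 8432/375 kN·m
Superposition: M = Σ M_i = 11539/750 kN·m ≈ 15.385333 kN·m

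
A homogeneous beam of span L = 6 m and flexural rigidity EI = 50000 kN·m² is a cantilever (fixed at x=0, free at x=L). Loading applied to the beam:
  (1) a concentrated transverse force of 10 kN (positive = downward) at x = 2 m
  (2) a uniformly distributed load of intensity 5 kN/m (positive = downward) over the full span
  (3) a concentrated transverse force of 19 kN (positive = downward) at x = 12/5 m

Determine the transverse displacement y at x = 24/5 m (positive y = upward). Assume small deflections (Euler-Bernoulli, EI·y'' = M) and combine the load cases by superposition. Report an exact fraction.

Load 1 — point force P=10 kN at a=2 m (b=L-a=4):
  y_1 = -Pa²(3x-a)/(6EI)  [x>a] = -10·2²·(3·(24/5)-2)/(6·50000) = -31/18750 m
Load 2 — uniform load w=5 kN/m over full span:
  y_2 = -wx²(x²-4Lx+6L²)/(24EI) = -5·(24/5)²·((24/5)²-4·6·(24/5)+6·6²)/(24·50000) = -4644/390625 m
Load 3 — point force P=19 kN at a=12/5 m (b=L-a=18/5):
  y_3 = -Pa²(3x-a)/(6EI)  [x>a] = -19·(12/5)²·(3·(24/5)-(12/5))/(6·50000) = -342/78125 m
Superposition: y = Σ y_i = -41999/2343750 m ≈ -0.017920 m

y(24/5) = -41999/2343750 m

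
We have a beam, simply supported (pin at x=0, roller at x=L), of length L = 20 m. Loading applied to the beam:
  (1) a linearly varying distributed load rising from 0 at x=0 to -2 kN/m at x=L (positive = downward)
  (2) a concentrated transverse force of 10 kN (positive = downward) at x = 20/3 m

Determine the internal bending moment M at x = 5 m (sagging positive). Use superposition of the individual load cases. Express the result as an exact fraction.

Load 1 — triangular load w₀=-2 kN/m (0→w₀ over full span):
  M_1 = w₀Lx/6 - w₀x³/(6L) = (-2)·20·5/6 - (-2)·5³/(6·20) = -125/4 kN·m
Load 2 — point force P=10 kN at a=20/3 m (b=L-a=40/3):
  M_2 = Pbx/L  [x≤a] = 10·(40/3)·5/20 = 100/3 kN·m
Superposition: M = Σ M_i = 25/12 kN·m ≈ 2.083333 kN·m

M(5) = 25/12 kN·m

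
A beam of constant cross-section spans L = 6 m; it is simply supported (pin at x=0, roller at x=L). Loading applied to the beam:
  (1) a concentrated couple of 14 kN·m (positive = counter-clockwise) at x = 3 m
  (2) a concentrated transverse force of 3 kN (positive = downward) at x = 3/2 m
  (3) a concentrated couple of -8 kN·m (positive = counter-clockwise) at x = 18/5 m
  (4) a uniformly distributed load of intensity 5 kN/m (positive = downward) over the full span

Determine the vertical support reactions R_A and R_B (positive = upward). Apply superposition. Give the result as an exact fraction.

Load 1 — applied couple M₀=14 kN·m at a=3 m (b=L-a=3):
  R_A = M₀/L = 14/6 = 7/3 kN
  R_B = -M₀/L = -14/6 = -7/3 kN
Load 2 — point force P=3 kN at a=3/2 m (b=L-a=9/2):
  R_A = Pb/L = 3·(9/2)/6 = 9/4 kN
  R_B = Pa/L = 3·(3/2)/6 = 3/4 kN
Load 3 — applied couple M₀=-8 kN·m at a=18/5 m (b=L-a=12/5):
  R_A = M₀/L = (-8)/6 = -4/3 kN
  R_B = -M₀/L = -(-8)/6 = 4/3 kN
Load 4 — uniform load w=5 kN/m over full span:
  R_A = wL/2 = 5·6/2 = 15 kN
  R_B = wL/2 = 5·6/2 = 15 kN
Superposition: R_A = 73/4 kN, R_B = 59/4 kN

R_A = 73/4 kN, R_B = 59/4 kN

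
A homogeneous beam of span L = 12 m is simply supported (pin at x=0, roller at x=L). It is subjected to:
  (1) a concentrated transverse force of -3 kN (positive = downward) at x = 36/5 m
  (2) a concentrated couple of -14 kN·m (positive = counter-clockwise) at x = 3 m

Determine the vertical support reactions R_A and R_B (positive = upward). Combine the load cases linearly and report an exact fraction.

R_A = -71/30 kN, R_B = -19/30 kN

Load 1 — point force P=-3 kN at a=36/5 m (b=L-a=24/5):
  R_A = Pb/L = (-3)·(24/5)/12 = -6/5 kN
  R_B = Pa/L = (-3)·(36/5)/12 = -9/5 kN
Load 2 — applied couple M₀=-14 kN·m at a=3 m (b=L-a=9):
  R_A = M₀/L = (-14)/12 = -7/6 kN
  R_B = -M₀/L = -(-14)/12 = 7/6 kN
Superposition: R_A = -71/30 kN, R_B = -19/30 kN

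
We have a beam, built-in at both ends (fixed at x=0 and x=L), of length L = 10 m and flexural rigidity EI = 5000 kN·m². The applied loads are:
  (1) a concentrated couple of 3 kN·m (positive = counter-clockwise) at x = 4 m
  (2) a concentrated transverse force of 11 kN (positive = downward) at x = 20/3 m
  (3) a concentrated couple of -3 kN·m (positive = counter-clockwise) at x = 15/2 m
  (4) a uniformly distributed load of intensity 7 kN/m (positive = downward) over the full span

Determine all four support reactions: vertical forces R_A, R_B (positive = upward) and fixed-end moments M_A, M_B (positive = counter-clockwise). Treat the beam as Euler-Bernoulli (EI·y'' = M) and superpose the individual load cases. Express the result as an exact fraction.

R_A = 2049103/54000 kN, M_A = 711763/10800 kN·m, R_B = 2324897/54000 kN, M_B = -789557/10800 kN·m

Load 1 — applied couple M₀=3 kN·m at a=4 m (b=L-a=6):
  R_A = 6M₀ab/L³ = 6·3·4·6/10³ = 54/125 kN
  M_A = M₀b(2a-b)/L² = 3·6·(2·4-6)/10² = 9/25 kN·m
  R_B = -6M₀ab/L³ = -6·3·4·6/10³ = -54/125 kN
  M_B = M₀a(2b-a)/L² = 3·4·(2·6-4)/10² = 24/25 kN·m
Load 2 — point force P=11 kN at a=20/3 m (b=L-a=10/3):
  R_A = Pb²(3a+b)/L³ = 11·(10/3)²·(3·(20/3)+(10/3))/10³ = 77/27 kN
  M_A = Pab²/L² = 11·(20/3)·(10/3)²/10² = 220/27 kN·m
  R_B = Pa²(a+3b)/L³ = 11·(20/3)²·((20/3)+3·(10/3))/10³ = 220/27 kN
  M_B = -Pa²b/L² = -11·(20/3)²·(10/3)/10² = -440/27 kN·m
Load 3 — applied couple M₀=-3 kN·m at a=15/2 m (b=L-a=5/2):
  R_A = 6M₀ab/L³ = 6·(-3)·(15/2)·(5/2)/10³ = -27/80 kN
  M_A = M₀b(2a-b)/L² = (-3)·(5/2)·(2·(15/2)-(5/2))/10² = -15/16 kN·m
  R_B = -6M₀ab/L³ = -6·(-3)·(15/2)·(5/2)/10³ = 27/80 kN
  M_B = M₀a(2b-a)/L² = (-3)·(15/2)·(2·(5/2)-(15/2))/10² = 9/16 kN·m
Load 4 — uniform load w=7 kN/m over full span:
  R_A = wL/2 = 7·10/2 = 35 kN
  M_A = wL²/12 = 7·10²/12 = 175/3 kN·m
  R_B = wL/2 = 7·10/2 = 35 kN
  M_B = -wL²/12 = -7·10²/12 = -175/3 kN·m
Superposition: R_A = 2049103/54000 kN, M_A = 711763/10800 kN·m, R_B = 2324897/54000 kN, M_B = -789557/10800 kN·m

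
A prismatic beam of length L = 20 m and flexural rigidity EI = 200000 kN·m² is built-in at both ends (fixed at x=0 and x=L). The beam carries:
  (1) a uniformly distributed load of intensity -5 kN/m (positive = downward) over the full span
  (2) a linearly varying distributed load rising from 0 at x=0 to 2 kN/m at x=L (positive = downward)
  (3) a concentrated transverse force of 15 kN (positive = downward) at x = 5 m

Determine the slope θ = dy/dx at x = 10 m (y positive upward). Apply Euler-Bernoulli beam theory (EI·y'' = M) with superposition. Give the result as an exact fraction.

θ(10) = 29/384000 rad

Load 1 — uniform load w=-5 kN/m over full span:
  θ_1 = -wx(L-x)(L-2x)/(12EI) = -(-5)·10·(20-10)·(20-2·10)/(12·200000) = 0 rad
Load 2 — triangular load w₀=2 kN/m (0→w₀ over full span):
  θ_2 = -w₀(2x(L-x)(L-2x)(x+2L)+x²(L-x)²)/(120LEI) = -2·(2·10·(20-10)·(20-2·10)·(10+2·20)+10²·(20-10)²)/(120·20·200000) = -1/24000 rad
Load 3 — point force P=15 kN at a=5 m (b=L-a=15):
  θ_3 = Pa²(L-x)(2bL-(3b+a)(L-x))/(2L³EI)  [x>a] = 15·5²·(20-10)·(2·15·20-(3·15+5)·(20-10))/(2·20³·200000) = 3/25600 rad
Superposition: θ = Σ θ_i = 29/384000 rad ≈ 0.000076 rad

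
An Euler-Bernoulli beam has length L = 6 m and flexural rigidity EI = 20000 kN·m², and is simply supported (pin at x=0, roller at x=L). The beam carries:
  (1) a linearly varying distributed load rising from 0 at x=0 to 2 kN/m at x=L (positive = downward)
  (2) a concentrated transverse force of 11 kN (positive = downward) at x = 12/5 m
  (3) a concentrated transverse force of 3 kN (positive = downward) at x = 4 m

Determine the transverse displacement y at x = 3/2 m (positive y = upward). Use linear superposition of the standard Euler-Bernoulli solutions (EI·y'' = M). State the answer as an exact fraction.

Load 1 — triangular load w₀=2 kN/m (0→w₀ over full span):
  y_1 = -w₀x(7L⁴-10L²x²+3x⁴)/(360LEI) = -2·(3/2)·(7·6⁴-10·6²·(3/2)²+3·(3/2)⁴)/(360·6·20000) = -2943/5120000 m
Load 2 — point force P=11 kN at a=12/5 m (b=L-a=18/5):
  y_2 = -Pbx(L²-b²-x²)/(6LEI)  [x≤a] = -11·(18/5)·(3/2)·(6²-(18/5)²-(3/2)²)/(6·6·20000) = -68607/40000000 m
Load 3 — point force P=3 kN at a=4 m (b=L-a=2):
  y_3 = -Pbx(L²-b²-x²)/(6LEI)  [x≤a] = -3·2·(3/2)·(6²-2²-(3/2)²)/(6·6·20000) = -119/320000 m
Superposition: y = Σ y_i = -1703587/640000000 m ≈ -0.002662 m

y(3/2) = -1703587/640000000 m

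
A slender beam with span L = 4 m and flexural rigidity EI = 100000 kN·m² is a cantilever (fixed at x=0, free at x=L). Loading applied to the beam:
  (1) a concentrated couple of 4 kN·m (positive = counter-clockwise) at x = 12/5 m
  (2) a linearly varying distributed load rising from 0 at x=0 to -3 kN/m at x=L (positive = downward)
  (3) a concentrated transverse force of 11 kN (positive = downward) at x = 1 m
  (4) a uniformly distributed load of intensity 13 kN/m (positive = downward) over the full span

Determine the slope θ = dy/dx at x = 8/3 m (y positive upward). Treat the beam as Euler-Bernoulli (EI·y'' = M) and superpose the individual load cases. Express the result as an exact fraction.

θ(8/3) = -86279/81000000 rad

Load 1 — applied couple M₀=4 kN·m at a=12/5 m (b=L-a=8/5):
  θ_1 = M₀a/EI  [x>a] = 4·(12/5)/100000 = 3/31250 rad
Load 2 — triangular load w₀=-3 kN/m (0→w₀ over full span):
  θ_2 = (w₀Lx²/4-w₀L²x/3-w₀x⁴/(24L))/EI = ((-3)·4·(8/3)²/4-(-3)·4²·(8/3)/3-(-3)·(8/3)⁴/(24·4))/100000 = 58/253125 rad
Load 3 — point force P=11 kN at a=1 m (b=L-a=3):
  θ_3 = -Pa²/(2EI)  [x>a] = -11·1²/(2·100000) = -11/200000 rad
Load 4 — uniform load w=13 kN/m over full span:
  θ_4 = -wx(x²-3Lx+3L²)/(6EI) = -13·(8/3)·((8/3)²-3·4·(8/3)+3·4²)/(6·100000) = -338/253125 rad
Superposition: θ = Σ θ_i = -86279/81000000 rad ≈ -0.001065 rad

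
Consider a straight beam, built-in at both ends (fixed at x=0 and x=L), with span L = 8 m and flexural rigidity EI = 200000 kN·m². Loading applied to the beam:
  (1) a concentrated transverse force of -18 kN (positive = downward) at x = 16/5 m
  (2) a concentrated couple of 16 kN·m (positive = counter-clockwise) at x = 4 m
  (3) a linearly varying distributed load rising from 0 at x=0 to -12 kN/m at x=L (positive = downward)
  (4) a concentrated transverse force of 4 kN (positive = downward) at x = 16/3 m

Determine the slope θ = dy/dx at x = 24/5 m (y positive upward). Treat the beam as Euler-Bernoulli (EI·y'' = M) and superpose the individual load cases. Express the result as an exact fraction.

θ(24/5) = -8129/87890625 rad

Load 1 — point force P=-18 kN at a=16/5 m (b=L-a=24/5):
  θ_1 = Pa²(L-x)(2bL-(3b+a)(L-x))/(2L³EI)  [x>a] = (-18)·(16/5)²·(8-(24/5))·(2·(24/5)·8-(3·(24/5)+(16/5))·(8-(24/5)))/(2·8³·200000) = -576/9765625 rad
Load 2 — applied couple M₀=16 kN·m at a=4 m (b=L-a=4):
  θ_2 = (R_Ax²/2 - M_Ax - M₀(x-a))/EI  [x>a] with R_A=3, M_A=4 = (3·(24/5)²/2 - 4·(24/5) - 16·((24/5)-4))/200000 = 1/78125 rad
Load 3 — triangular load w₀=-12 kN/m (0→w₀ over full span):
  θ_3 = -w₀(2x(L-x)(L-2x)(x+2L)+x²(L-x)²)/(120LEI) = -(-12)·(2·(24/5)·(8-(24/5))·(8-2·(24/5))·((24/5)+2·8)+(24/5)²·(8-(24/5))²)/(120·8·200000) = -96/1953125 rad
Load 4 — point force P=4 kN at a=16/3 m (b=L-a=8/3):
  θ_4 = -Pb²x(2aL-(3a+b)x)/(2L³EI)  [x≤a] = -4·(8/3)²·(24/5)·(2·(16/3)·8-(3·(16/3)+(8/3))·(24/5))/(2·8³·200000) = 2/703125 rad
Superposition: θ = Σ θ_i = -8129/87890625 rad ≈ -0.000092 rad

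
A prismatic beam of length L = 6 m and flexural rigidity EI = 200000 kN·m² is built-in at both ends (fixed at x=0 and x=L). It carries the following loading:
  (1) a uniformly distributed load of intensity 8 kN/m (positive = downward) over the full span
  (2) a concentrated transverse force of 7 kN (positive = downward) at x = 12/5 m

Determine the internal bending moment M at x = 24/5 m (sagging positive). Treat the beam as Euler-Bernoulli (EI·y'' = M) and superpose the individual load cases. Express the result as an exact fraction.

Load 1 — uniform load w=8 kN/m over full span:
  M_1 = wLx/2 - wL²/12 - wx²/2 = 8·6·(24/5)/2 - 8·6²/12 - 8·(24/5)²/2 = -24/25 kN·m
Load 2 — point force P=7 kN at a=12/5 m (b=L-a=18/5):
  M_2 = Pa²(a+3b)(L-x)/L³ - Pa²b/L²  [x>a] = 7·(12/5)²·((12/5)+3·(18/5))·(6-(24/5))/6³ - 7·(12/5)²·(18/5)/6² = -672/625 kN·m
Superposition: M = Σ M_i = -1272/625 kN·m ≈ -2.035200 kN·m

M(24/5) = -1272/625 kN·m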